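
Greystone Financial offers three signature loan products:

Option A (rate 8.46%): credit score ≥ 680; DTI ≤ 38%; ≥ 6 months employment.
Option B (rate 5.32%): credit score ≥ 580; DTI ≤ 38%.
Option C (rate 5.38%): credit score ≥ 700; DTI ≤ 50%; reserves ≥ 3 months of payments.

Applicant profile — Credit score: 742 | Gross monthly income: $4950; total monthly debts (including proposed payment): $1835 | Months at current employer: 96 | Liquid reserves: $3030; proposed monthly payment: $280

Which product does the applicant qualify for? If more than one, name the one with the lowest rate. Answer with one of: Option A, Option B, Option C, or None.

Option B

DTI = 1,835/4,950 = 37.1%.
Reserves = 3,030/280 = 10.8 months.
Option A: score 742 ≥ 680; DTI 37.1% ≤ 38%; employment 96 ≥ 6 mo → qualifies.
Option B: score 742 ≥ 580; DTI 37.1% ≤ 38% → qualifies.
Option C: score 742 ≥ 700; DTI 37.1% ≤ 50%; reserves 10.8 ≥ 3 mo → qualifies.
Qualifying: Option A, Option B, Option C. Lowest rate is 5.32% → Option B.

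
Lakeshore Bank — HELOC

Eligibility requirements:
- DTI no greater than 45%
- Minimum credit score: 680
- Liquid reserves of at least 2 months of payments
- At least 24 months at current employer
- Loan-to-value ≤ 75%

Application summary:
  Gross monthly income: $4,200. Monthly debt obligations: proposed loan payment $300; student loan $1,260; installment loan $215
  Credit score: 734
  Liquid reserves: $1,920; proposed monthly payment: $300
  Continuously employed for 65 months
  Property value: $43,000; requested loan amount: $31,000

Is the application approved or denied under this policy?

Approved

Total monthly debts = (300 + 1,260 + 215) = 1,775. DTI: 1,775 ÷ 4,200 = 42.3%, within the 45% cap
Credit score 734 ≥ 680 (meets)
Reserves = 1,920/300 = 6.4 months ≥ 2
Employment 65 ≥ 24 months
LTV = 31,000/43,000 = 72.1% ≤ 75%
All criteria satisfied.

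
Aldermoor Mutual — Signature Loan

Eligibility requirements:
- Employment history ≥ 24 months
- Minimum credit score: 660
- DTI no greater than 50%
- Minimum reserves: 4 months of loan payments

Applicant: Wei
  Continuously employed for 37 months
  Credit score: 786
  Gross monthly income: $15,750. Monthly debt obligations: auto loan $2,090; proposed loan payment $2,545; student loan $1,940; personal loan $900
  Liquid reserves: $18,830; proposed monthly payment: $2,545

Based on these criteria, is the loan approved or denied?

Approved

Employment 37 ≥ 24 months
Credit score 786 ≥ 660 (meets)
Total monthly debts = (2,090 + 2,545 + 1,940 + 900) = 7,475. DTI: 7,475 ÷ 15,750 = 47.5%, within the 50% cap
Reserves: 18,830 ÷ 2,545 = 7.4 months (meets 4-month minimum)
All criteria satisfied.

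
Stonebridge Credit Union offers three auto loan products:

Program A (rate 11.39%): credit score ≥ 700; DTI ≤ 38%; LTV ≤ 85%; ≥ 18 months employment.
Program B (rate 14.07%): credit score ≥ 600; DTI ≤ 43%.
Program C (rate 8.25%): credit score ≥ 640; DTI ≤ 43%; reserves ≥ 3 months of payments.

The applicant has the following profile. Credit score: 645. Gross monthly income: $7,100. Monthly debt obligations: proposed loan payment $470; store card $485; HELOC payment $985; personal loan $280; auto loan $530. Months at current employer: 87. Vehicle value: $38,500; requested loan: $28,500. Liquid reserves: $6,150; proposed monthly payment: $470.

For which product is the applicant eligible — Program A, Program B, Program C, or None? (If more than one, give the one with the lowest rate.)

Total debts = (470 + 485 + 985 + 280 + 530) = 2,750; DTI = 2,750/7,100 = 38.7%.
LTV = 28,500/38,500 = 74%.
Reserves = 6,150/470 = 13.1 months.
Program A: score 645 < 700; DTI 38.7% > 38%; LTV 74% ≤ 85%; employment 87 ≥ 18 mo → does not qualify.
Program B: score 645 ≥ 600; DTI 38.7% ≤ 43% → qualifies.
Program C: score 645 ≥ 640; DTI 38.7% ≤ 43%; reserves 13.1 ≥ 3 mo → qualifies.
Qualifying: Program B, Program C. Lowest rate is 8.25% → Program C.

Program C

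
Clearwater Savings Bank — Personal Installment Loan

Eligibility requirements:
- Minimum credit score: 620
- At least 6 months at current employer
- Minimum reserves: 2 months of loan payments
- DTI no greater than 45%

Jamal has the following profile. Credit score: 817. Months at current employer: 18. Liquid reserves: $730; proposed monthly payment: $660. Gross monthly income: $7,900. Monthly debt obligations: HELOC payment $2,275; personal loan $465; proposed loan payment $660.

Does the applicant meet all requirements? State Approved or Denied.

Denied

Credit score 817 ≥ 620 (meets)
Employment 18 ≥ 6 months
Reserves: 730 ÷ 660 = 1.1 months (below 2-month minimum)
Total monthly debts = (2,275 + 465 + 660) = 3,400. DTI = 3,400/7,900 = 43% ≤ 45%
Fails on reserves.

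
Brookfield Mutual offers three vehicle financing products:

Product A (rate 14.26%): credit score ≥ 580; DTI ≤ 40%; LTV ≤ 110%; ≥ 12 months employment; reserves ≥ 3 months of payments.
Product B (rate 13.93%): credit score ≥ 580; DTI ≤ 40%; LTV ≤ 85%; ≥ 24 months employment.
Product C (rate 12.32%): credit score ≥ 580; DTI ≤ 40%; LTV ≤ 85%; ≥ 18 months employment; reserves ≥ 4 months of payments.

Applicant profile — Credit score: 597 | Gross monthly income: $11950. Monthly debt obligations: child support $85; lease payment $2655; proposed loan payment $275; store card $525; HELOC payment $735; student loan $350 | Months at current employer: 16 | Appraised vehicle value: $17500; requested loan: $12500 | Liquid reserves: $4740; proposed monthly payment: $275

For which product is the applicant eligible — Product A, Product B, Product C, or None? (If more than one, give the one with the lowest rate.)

Product A

Total debts = (85 + 2,655 + 275 + 525 + 735 + 350) = 4,625; DTI = 4,625/11,950 = 38.7%.
LTV = 12,500/17,500 = 71.4%.
Reserves = 4,740/275 = 17.2 months.
Product A: score 597 ≥ 580; DTI 38.7% ≤ 40%; LTV 71.4% ≤ 110%; employment 16 ≥ 12 mo; reserves 17.2 ≥ 3 mo → qualifies.
Product B: score 597 ≥ 580; DTI 38.7% ≤ 40%; LTV 71.4% ≤ 85%; employment 16 < 24 mo → does not qualify.
Product C: score 597 ≥ 580; DTI 38.7% ≤ 40%; LTV 71.4% ≤ 85%; employment 16 < 18 mo; reserves 17.2 ≥ 4 mo → does not qualify.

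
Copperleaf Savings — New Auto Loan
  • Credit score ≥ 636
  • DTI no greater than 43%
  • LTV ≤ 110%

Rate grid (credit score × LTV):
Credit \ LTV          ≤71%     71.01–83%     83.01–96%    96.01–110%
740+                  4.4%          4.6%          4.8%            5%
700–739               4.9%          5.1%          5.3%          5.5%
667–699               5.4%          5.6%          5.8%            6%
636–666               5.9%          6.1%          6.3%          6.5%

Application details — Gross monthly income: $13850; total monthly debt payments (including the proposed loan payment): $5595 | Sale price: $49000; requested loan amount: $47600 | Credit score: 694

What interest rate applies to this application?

6%

Credit score 694 ≥ 636; DTI: 5,595 ÷ 13,850 = 40.4%, within the 43% cap
LTV = 47,600/49,000 = 97.1% ≤ 110%
Score 694 is in the 667–699 band; LTV 97.1% is in the 96.01–110% band → 6%.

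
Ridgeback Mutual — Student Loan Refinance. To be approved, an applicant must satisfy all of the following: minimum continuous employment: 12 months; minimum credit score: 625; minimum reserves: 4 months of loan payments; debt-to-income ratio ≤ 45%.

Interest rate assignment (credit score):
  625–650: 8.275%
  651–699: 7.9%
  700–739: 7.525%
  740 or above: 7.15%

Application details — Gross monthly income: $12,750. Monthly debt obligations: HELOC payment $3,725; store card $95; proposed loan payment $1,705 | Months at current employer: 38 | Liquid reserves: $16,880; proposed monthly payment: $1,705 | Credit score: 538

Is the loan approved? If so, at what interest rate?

Credit score 538 < 625 (below minimum)
Employment 38 ≥ 12 months
Total monthly debts = (3,725 + 95 + 1,705) = 5,525. DTI = 5,525/12,750 = 43.3% ≤ 45%
Reserves = 16,880/1,705 = 9.9 months ≥ 4
Not all requirements met → denied.

Denied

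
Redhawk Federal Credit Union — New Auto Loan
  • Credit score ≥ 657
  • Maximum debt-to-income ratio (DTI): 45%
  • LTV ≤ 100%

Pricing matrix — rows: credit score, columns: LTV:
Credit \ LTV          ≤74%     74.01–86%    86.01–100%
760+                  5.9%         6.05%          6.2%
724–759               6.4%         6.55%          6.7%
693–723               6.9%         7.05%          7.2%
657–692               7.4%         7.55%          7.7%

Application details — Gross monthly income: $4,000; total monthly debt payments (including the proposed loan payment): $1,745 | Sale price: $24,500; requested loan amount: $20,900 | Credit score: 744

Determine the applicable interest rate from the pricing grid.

Credit score 744 ≥ 657; DTI: 1,745 ÷ 4,000 = 43.6%, within the 45% cap
LTV = 20,900/24,500 = 85.3% ≤ 100%
Row: 744 falls in 724–759. Column: 85.3% falls in 74.01–86%. Rate = 6.55%.

6.55%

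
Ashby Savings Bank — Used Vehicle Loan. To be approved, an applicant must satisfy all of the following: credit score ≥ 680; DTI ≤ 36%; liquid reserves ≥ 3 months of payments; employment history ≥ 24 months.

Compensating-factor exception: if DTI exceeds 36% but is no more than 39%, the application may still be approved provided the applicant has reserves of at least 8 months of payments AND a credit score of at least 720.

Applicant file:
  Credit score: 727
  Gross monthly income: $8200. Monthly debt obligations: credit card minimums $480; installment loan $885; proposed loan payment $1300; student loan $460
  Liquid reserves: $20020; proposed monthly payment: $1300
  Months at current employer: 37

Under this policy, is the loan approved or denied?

Approved

Credit score 727 ≥ 680 (meets base)
Total debts = (480 + 885 + 1,300 + 460) = 3,125. DTI = 3,125/8,200 = 38.1% > 36% — standard DTI limit exceeded.
Reserves = 20,020/1,300 = 15.4 months ≥ 3
Employment 37 ≥ 24 months
DTI 38.1% is within the 36%–39% exception band; checking compensating factors.
Override check — reserves: 15.4 mo (ok); score: 727 (ok).
Both compensating conditions met → exception applies.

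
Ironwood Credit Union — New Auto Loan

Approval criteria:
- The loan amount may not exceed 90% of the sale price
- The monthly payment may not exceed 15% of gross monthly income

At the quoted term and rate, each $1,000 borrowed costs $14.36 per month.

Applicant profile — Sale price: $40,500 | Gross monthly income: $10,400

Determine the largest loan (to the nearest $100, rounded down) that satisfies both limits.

Payment cap: 15% × $10,400 = $1,560/month.
At $14.36 per $1,000, that supports 1,560/14.36 × 1,000 ≈ $108,635 → $108,600.
LTV cap: 90% × $40,500 = $36,450 → $36,400.
Binding constraint: loan-to-value.

$36,400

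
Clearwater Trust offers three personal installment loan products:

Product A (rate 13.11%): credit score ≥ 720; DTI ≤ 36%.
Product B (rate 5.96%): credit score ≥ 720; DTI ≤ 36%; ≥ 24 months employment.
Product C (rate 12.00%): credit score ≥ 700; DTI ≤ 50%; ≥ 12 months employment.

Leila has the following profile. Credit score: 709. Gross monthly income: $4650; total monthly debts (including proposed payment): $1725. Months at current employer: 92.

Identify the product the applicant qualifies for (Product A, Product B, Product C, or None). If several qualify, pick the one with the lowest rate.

Product C

DTI = 1,725/4,650 = 37.1%.
Product A: score 709 < 720; DTI 37.1% > 36% → does not qualify.
Product B: score 709 < 720; DTI 37.1% > 36%; employment 92 ≥ 24 mo → does not qualify.
Product C: score 709 ≥ 700; DTI 37.1% ≤ 50%; employment 92 ≥ 12 mo → qualifies.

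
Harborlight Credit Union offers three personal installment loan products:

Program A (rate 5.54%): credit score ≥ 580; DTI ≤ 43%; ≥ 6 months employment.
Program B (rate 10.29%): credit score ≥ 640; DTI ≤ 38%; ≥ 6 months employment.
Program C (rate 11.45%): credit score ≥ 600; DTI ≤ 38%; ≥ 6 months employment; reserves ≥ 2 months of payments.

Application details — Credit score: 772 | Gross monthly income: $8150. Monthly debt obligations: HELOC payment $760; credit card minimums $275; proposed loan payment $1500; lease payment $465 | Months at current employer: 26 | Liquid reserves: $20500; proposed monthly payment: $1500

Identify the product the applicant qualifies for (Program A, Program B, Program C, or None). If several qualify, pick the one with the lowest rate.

Program A

Total debts = (760 + 275 + 1,500 + 465) = 3,000; DTI = 3,000/8,150 = 36.8%.
Reserves = 20,500/1,500 = 13.7 months.
Program A: score 772 ≥ 580; DTI 36.8% ≤ 43%; employment 26 ≥ 6 mo → qualifies.
Program B: score 772 ≥ 640; DTI 36.8% ≤ 38%; employment 26 ≥ 6 mo → qualifies.
Program C: score 772 ≥ 600; DTI 36.8% ≤ 38%; employment 26 ≥ 6 mo; reserves 13.7 ≥ 2 mo → qualifies.
Qualifying: Program A, Program B, Program C. Lowest rate is 5.54% → Program A.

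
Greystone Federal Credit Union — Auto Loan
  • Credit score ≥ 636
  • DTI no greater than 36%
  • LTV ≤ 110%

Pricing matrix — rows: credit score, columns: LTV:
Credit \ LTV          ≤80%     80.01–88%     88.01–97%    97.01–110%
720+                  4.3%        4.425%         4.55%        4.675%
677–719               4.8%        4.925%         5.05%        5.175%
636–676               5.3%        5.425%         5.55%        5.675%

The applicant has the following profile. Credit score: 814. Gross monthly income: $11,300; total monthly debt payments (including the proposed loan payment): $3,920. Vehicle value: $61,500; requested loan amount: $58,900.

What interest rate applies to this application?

4.55%

Credit score 814 ≥ 636; DTI = 3,920/11,300 = 34.7% ≤ 36%
Loan-to-value = 58,900/61,500 = 95.8% — pass (110% max)
Score 814 is in the 720+ band; LTV 95.8% is in the 88.01–97% band → 4.55%.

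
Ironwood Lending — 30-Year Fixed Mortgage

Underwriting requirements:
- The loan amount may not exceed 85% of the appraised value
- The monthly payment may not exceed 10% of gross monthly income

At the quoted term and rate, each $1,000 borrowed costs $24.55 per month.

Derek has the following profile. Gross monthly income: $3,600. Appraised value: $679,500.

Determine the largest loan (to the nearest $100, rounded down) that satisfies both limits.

$14,600

Payment cap: 10% × $3,600 = $360/month.
At $24.55 per $1,000, that supports 360/24.55 × 1,000 ≈ $14,663 → $14,600.
LTV cap: 85% × $679,500 = $577,575 → $577,500.
Binding constraint: payment-to-income.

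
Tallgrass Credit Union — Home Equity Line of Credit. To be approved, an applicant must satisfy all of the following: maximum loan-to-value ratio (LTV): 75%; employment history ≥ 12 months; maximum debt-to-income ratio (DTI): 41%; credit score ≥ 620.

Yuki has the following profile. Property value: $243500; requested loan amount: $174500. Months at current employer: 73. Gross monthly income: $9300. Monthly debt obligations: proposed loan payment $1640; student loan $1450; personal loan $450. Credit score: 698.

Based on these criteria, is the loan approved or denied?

LTV = 174,500/243,500 = 71.7% ≤ 75%
Employment 73 ≥ 12 months
Total monthly debts = (1,640 + 1,450 + 450) = 3,540. DTI: 3,540 ÷ 9,300 = 38.1%, within the 41% cap
Credit score 698 ≥ 620 (meets)
All criteria satisfied.

Approved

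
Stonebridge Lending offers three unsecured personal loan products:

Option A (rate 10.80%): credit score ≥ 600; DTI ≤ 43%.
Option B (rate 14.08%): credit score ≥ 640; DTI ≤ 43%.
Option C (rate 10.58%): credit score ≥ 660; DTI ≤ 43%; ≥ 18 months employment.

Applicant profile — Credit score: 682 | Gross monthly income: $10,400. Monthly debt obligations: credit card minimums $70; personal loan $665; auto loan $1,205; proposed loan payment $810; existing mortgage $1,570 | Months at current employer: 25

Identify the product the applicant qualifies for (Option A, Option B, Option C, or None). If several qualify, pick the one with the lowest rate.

Total debts = (70 + 665 + 1,205 + 810 + 1,570) = 4,320; DTI = 4,320/10,400 = 41.5%.
Option A: score 682 ≥ 600; DTI 41.5% ≤ 43% → qualifies.
Option B: score 682 ≥ 640; DTI 41.5% ≤ 43% → qualifies.
Option C: score 682 ≥ 660; DTI 41.5% ≤ 43%; employment 25 ≥ 18 mo → qualifies.
Qualifying: Option A, Option B, Option C. Lowest rate is 10.58% → Option C.

Option C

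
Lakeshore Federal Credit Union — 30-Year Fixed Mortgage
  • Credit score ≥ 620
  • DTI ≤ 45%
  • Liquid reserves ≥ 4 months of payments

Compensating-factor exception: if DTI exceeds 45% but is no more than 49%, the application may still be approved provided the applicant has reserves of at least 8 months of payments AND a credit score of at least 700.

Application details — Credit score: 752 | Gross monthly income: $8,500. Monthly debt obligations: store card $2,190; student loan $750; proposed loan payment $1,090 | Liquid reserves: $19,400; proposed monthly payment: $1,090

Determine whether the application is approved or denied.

Credit score 752 ≥ 620 (meets base)
Total debts = (2,190 + 750 + 1,090) = 4,030. DTI = 4,030/8,500 = 47.4% > 45% — standard DTI limit exceeded.
Reserves = 19,400/1,090 = 17.8 months ≥ 4
47.4% falls in the override range (45%–49%), so the compensating-factor test applies.
Override check — reserves: 17.8 mo (ok); score: 752 (ok).
Both override conditions satisfied; DTI exception granted.

Approved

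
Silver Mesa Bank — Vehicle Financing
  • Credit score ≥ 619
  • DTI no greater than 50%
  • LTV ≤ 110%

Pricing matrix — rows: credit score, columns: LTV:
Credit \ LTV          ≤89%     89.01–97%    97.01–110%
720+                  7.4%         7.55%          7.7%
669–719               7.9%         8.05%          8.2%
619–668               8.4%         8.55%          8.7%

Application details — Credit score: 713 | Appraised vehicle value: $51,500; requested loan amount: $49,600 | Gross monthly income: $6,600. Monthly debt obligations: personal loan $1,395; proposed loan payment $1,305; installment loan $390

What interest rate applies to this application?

8.05%

Credit score 713 ≥ 619; Total monthly debts = (1,395 + 1,305 + 390) = 3,090. DTI = 3,090/6,600 = 46.8% ≤ 50%
Loan-to-value = 49,600/51,500 = 96.3% — pass (110% max)
Score 713 is in the 669–719 band; LTV 96.3% is in the 89.01–97% band → 8.05%.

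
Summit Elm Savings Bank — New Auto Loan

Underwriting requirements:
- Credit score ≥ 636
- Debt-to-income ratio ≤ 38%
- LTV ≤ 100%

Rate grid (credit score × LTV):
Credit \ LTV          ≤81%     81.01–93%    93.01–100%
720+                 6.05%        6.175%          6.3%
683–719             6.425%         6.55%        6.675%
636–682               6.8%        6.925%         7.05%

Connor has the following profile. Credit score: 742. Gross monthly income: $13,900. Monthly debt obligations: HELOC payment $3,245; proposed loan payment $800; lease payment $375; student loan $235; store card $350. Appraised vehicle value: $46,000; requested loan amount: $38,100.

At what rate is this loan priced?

6.175%

Credit score 742 ≥ 636; Total monthly debts = (3,245 + 800 + 375 + 235 + 350) = 5,005. Debt-to-income = 5,005/13,900 = 36% — meets 38% limit
LTV: 38,100 ÷ 46,000 = 82.8%, within 100% cap
Credit 742 → row 720+; LTV 82.8% → column 81.01–93%. Grid cell → 6.175%.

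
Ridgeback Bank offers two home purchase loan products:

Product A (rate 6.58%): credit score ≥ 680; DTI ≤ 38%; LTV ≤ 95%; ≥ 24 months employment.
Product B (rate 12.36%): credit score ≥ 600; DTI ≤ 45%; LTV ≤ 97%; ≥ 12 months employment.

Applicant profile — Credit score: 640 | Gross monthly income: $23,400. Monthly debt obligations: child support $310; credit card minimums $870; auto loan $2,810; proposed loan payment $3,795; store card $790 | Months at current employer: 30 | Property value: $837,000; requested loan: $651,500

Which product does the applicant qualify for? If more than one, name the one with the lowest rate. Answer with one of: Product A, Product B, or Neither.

Product B

Total debts = (310 + 870 + 2,810 + 3,795 + 790) = 8,575; DTI = 8,575/23,400 = 36.6%.
LTV = 651,500/837,000 = 77.8%.
Product A: score 640 < 680; DTI 36.6% ≤ 38%; LTV 77.8% ≤ 95%; employment 30 ≥ 24 mo → does not qualify.
Product B: score 640 ≥ 600; DTI 36.6% ≤ 45%; LTV 77.8% ≤ 97%; employment 30 ≥ 12 mo → qualifies.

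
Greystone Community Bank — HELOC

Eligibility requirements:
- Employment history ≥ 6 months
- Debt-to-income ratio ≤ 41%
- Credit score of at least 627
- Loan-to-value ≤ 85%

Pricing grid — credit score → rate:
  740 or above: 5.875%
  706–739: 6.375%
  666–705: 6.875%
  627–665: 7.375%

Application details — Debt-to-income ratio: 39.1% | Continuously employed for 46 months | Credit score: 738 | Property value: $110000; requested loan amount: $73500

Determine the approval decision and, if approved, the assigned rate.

Credit score 738 ≥ 627 (meets minimum)
DTI 39.1% ≤ 41%
Employment 46 ≥ 6 months
LTV = 73,500/110,000 = 66.8% ≤ 85%
All requirements met. Score 738 falls in the 706–739 tier → 6.375%.

Approved at 6.375%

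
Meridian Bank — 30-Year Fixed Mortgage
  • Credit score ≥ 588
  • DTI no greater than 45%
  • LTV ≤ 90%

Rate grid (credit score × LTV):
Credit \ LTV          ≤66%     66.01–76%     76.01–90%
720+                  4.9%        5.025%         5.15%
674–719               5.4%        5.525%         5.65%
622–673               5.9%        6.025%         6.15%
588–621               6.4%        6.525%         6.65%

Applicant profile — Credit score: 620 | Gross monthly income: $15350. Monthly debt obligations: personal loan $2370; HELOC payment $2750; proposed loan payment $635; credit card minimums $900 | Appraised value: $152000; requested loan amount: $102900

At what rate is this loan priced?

Credit score 620 ≥ 588; Total monthly debts = (2,370 + 2,750 + 635 + 900) = 6,655. DTI: 6,655 ÷ 15,350 = 43.4%, within the 45% cap
LTV = 102,900/152,000 = 67.7% ≤ 90%
Score 620 is in the 588–621 band; LTV 67.7% is in the 66.01–76% band → 6.525%.

6.525%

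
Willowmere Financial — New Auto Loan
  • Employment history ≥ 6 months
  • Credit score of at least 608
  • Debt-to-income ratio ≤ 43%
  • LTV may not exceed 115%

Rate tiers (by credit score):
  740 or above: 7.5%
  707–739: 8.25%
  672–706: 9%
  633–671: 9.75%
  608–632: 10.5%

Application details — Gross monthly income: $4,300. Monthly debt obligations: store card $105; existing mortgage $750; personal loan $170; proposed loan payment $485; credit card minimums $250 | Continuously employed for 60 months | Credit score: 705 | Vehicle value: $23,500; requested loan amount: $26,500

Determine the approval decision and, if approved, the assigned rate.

Approved at 9%

Credit score 705 ≥ 608 (meets minimum)
LTV: 26,500 ÷ 23,500 = 112.8%, within 115% cap
Employment 60 ≥ 6 months
Total monthly debts = (105 + 750 + 170 + 485 + 250) = 1,760. DTI: 1,760 ÷ 4,300 = 40.9%, within the 43% cap
All requirements met. Score 705 falls in the 672–706 tier → 9%.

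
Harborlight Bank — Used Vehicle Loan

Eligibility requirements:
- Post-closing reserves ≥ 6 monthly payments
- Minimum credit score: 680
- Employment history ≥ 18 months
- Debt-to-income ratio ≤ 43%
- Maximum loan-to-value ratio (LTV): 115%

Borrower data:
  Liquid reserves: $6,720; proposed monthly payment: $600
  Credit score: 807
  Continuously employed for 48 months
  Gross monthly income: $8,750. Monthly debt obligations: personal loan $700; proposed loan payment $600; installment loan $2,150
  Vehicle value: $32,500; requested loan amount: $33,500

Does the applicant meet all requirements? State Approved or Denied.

Approved

Reserves: 6,720 ÷ 600 = 11.2 months (meets 6-month minimum)
Credit score 807 ≥ 680 (meets)
Employment 48 ≥ 18 months
Total monthly debts = (700 + 600 + 2,150) = 3,450. Debt-to-income = 3,450/8,750 = 39.4% — meets 43% limit
LTV: 33,500 ÷ 32,500 = 103.1%, within 115% cap
All criteria satisfied.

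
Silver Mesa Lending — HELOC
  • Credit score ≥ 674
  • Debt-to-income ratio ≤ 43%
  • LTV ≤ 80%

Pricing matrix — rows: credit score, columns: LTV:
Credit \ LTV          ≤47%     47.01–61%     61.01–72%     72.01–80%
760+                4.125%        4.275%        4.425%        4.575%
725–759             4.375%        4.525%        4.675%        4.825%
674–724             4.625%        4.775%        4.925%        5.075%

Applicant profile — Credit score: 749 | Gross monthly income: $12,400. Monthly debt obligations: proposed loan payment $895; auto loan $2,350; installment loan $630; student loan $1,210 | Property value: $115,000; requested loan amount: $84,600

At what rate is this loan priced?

4.825%

Credit score 749 ≥ 674; Total monthly debts = (895 + 2,350 + 630 + 1,210) = 5,085. Debt-to-income = 5,085/12,400 = 41% — meets 43% limit
LTV = 84,600/115,000 = 73.6% ≤ 80%
Score 749 is in the 725–759 band; LTV 73.6% is in the 72.01–80% band → 4.825%.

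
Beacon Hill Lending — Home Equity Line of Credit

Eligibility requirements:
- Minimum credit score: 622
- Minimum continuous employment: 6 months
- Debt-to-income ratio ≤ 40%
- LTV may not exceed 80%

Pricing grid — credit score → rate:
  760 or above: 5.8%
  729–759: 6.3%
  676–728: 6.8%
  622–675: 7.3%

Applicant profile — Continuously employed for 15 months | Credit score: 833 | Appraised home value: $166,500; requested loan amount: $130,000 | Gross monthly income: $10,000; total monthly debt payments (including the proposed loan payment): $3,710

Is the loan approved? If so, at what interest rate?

Approved at 5.8%

Credit score 833 ≥ 622 (meets minimum)
LTV: 130,000 ÷ 166,500 = 78.1%, within 80% cap
Employment 15 ≥ 6 months
DTI = 3,710/10,000 = 37.1% ≤ 40%
All requirements met. Score 833 falls in the 760 or above tier → 5.8%.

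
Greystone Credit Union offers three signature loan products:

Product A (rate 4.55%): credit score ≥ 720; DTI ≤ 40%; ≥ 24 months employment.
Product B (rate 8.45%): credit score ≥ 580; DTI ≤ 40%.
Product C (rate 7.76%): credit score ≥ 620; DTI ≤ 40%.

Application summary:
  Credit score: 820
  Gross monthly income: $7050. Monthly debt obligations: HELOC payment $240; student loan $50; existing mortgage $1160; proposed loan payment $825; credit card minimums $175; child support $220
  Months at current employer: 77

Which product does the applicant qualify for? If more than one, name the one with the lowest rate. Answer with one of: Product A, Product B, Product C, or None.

Total debts = (240 + 50 + 1,160 + 825 + 175 + 220) = 2,670; DTI = 2,670/7,050 = 37.9%.
Product A: score 820 ≥ 720; DTI 37.9% ≤ 40%; employment 77 ≥ 24 mo → qualifies.
Product B: score 820 ≥ 580; DTI 37.9% ≤ 40% → qualifies.
Product C: score 820 ≥ 620; DTI 37.9% ≤ 40% → qualifies.
Qualifying: Product A, Product B, Product C. Lowest rate is 4.55% → Product A.

Product A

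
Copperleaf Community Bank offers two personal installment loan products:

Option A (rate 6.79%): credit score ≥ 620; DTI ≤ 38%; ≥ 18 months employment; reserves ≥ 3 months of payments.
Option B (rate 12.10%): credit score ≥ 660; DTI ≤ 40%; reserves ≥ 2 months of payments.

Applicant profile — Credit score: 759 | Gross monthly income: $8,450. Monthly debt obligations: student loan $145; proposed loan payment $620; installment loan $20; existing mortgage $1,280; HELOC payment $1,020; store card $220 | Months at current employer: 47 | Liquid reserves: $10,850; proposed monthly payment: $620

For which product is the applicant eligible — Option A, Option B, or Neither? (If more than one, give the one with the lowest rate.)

Total debts = (145 + 620 + 20 + 1,280 + 1,020 + 220) = 3,305; DTI = 3,305/8,450 = 39.1%.
Reserves = 10,850/620 = 17.5 months.
Option A: score 759 ≥ 620; DTI 39.1% > 38%; employment 47 ≥ 18 mo; reserves 17.5 ≥ 3 mo → does not qualify.
Option B: score 759 ≥ 660; DTI 39.1% ≤ 40%; reserves 17.5 ≥ 2 mo → qualifies.

Option B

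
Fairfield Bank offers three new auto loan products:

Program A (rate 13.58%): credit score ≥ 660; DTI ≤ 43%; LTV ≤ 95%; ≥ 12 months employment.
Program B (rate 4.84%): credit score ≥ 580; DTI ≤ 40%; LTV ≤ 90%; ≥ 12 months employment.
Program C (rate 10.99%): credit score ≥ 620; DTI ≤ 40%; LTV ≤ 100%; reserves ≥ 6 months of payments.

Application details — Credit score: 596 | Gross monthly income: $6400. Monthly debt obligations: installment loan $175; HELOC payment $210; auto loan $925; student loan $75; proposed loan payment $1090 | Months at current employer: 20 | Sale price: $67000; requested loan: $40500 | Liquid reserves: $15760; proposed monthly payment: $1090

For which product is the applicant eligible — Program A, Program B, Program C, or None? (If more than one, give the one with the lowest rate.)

Program B

Total debts = (175 + 210 + 925 + 75 + 1,090) = 2,475; DTI = 2,475/6,400 = 38.7%.
LTV = 40,500/67,000 = 60.4%.
Reserves = 15,760/1,090 = 14.5 months.
Program A: score 596 < 660; DTI 38.7% ≤ 43%; LTV 60.4% ≤ 95%; employment 20 ≥ 12 mo → does not qualify.
Program B: score 596 ≥ 580; DTI 38.7% ≤ 40%; LTV 60.4% ≤ 90%; employment 20 ≥ 12 mo → qualifies.
Program C: score 596 < 620; DTI 38.7% ≤ 40%; LTV 60.4% ≤ 100%; reserves 14.5 ≥ 6 mo → does not qualify.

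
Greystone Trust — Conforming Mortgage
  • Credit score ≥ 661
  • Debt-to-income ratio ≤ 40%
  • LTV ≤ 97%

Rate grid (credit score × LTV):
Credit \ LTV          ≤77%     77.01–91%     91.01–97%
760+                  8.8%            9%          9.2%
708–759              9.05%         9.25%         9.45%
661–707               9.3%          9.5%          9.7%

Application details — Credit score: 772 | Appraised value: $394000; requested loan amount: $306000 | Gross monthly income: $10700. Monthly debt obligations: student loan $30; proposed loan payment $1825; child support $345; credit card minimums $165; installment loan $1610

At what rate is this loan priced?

Credit score 772 ≥ 661; Total monthly debts = (30 + 1,825 + 345 + 165 + 1,610) = 3,975. DTI = 3,975/10,700 = 37.1% ≤ 40%
LTV = 306,000/394,000 = 77.7% ≤ 97%
Row: 772 falls in 760+. Column: 77.7% falls in 77.01–91%. Rate = 9%.

9%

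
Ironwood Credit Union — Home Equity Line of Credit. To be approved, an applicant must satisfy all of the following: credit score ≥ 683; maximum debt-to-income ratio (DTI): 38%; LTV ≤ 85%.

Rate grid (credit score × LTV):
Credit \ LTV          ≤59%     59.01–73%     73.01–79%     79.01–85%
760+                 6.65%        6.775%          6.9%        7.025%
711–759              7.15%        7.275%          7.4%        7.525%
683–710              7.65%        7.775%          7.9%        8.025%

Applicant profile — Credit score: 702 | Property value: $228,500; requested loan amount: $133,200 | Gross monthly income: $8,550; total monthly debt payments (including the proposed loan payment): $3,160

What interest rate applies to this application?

Credit score 702 ≥ 683; DTI = 3,160/8,550 = 37% ≤ 38%
Loan-to-value = 133,200/228,500 = 58.3% — pass (85% max)
Row: 702 falls in 683–710. Column: 58.3% falls in ≤59%. Rate = 7.65%.

7.65%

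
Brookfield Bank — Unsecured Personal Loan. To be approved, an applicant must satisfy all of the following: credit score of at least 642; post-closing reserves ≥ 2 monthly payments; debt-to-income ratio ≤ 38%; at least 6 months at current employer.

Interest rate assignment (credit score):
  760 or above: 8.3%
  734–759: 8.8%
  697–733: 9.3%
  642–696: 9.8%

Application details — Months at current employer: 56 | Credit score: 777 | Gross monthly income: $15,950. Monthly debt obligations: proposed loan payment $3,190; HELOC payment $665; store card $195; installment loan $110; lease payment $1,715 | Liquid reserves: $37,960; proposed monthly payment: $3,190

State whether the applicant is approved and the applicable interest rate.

Credit score 777 ≥ 642 (meets minimum)
Liquid reserves cover 37,960/3,190 = 11.9 months — ≥ 2 required
Employment 56 ≥ 6 months
Total monthly debts = (3,190 + 665 + 195 + 110 + 1,715) = 5,875. DTI: 5,875 ÷ 15,950 = 36.8%, within the 38% cap
All requirements met. Score 777 falls in the 760 or above tier → 8.3%.

Approved at 8.3%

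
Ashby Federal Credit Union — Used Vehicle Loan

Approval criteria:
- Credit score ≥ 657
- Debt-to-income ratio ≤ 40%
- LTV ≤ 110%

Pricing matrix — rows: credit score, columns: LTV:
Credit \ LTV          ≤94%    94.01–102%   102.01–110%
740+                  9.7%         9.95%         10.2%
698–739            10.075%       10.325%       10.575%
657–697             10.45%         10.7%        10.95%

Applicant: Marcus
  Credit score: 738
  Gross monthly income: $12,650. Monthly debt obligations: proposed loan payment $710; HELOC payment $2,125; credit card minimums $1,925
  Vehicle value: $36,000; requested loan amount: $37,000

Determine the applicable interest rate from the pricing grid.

10.575%

Credit score 738 ≥ 657; Total monthly debts = (710 + 2,125 + 1,925) = 4,760. DTI = 4,760/12,650 = 37.6% ≤ 40%
Loan-to-value = 37,000/36,000 = 102.8% — pass (110% max)
Score 738 is in the 698–739 band; LTV 102.8% is in the 102.01–110% band → 10.575%.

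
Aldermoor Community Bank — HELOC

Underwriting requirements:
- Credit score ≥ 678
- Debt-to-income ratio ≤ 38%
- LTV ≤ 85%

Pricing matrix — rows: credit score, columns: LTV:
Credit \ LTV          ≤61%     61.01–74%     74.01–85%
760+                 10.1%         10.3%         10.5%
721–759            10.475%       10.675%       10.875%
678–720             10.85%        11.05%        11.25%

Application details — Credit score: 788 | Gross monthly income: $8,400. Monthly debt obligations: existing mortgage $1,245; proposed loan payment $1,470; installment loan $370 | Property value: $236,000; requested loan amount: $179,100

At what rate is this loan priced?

10.5%

Credit score 788 ≥ 678; Total monthly debts = (1,245 + 1,470 + 370) = 3,085. Debt-to-income = 3,085/8,400 = 36.7% — meets 38% limit
LTV: 179,100 ÷ 236,000 = 75.9%, within 85% cap
Credit 788 → row 760+; LTV 75.9% → column 74.01–85%. Grid cell → 10.5%.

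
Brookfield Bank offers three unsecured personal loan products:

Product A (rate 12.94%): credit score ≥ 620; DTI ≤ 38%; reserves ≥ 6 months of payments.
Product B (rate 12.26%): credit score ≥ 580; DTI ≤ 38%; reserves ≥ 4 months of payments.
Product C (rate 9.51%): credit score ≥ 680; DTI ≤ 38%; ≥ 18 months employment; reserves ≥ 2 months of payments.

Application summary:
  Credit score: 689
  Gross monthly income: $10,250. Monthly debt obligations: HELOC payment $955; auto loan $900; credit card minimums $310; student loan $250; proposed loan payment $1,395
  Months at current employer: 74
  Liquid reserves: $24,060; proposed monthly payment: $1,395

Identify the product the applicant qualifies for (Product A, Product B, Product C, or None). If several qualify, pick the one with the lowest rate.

Product C

Total debts = (955 + 900 + 310 + 250 + 1,395) = 3,810; DTI = 3,810/10,250 = 37.2%.
Reserves = 24,060/1,395 = 17.2 months.
Product A: score 689 ≥ 620; DTI 37.2% ≤ 38%; reserves 17.2 ≥ 6 mo → qualifies.
Product B: score 689 ≥ 580; DTI 37.2% ≤ 38%; reserves 17.2 ≥ 4 mo → qualifies.
Product C: score 689 ≥ 680; DTI 37.2% ≤ 38%; employment 74 ≥ 18 mo; reserves 17.2 ≥ 2 mo → qualifies.
Qualifying: Product A, Product B, Product C. Lowest rate is 9.51% → Product C.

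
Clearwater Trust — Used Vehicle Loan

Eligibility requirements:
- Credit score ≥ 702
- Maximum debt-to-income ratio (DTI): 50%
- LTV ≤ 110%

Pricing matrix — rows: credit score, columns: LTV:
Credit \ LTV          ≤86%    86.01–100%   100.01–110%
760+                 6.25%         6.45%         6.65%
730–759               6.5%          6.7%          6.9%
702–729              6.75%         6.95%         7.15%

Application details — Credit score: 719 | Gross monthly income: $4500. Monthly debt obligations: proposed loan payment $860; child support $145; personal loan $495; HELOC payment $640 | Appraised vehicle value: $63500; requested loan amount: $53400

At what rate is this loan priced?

Credit score 719 ≥ 702; Total monthly debts = (860 + 145 + 495 + 640) = 2,140. Debt-to-income = 2,140/4,500 = 47.6% — meets 50% limit
LTV = 53,400/63,500 = 84.1% ≤ 110%
Row: 719 falls in 702–729. Column: 84.1% falls in ≤86%. Rate = 6.75%.

6.75%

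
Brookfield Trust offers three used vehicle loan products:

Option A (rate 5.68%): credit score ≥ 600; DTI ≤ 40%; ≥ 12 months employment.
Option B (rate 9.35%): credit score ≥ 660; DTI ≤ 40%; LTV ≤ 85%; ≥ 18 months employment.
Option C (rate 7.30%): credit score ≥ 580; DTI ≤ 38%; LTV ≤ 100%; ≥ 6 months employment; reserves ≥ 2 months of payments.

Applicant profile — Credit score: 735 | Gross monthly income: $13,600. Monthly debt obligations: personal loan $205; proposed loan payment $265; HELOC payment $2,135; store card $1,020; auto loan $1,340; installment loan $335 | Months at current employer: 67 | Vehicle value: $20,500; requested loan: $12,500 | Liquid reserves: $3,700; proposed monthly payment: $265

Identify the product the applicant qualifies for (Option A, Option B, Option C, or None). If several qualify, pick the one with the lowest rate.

Total debts = (205 + 265 + 2,135 + 1,020 + 1,340 + 335) = 5,300; DTI = 5,300/13,600 = 39%.
LTV = 12,500/20,500 = 61%.
Reserves = 3,700/265 = 14.0 months.
Option A: score 735 ≥ 600; DTI 39% ≤ 40%; employment 67 ≥ 12 mo → qualifies.
Option B: score 735 ≥ 660; DTI 39% ≤ 40%; LTV 61% ≤ 85%; employment 67 ≥ 18 mo → qualifies.
Option C: score 735 ≥ 580; DTI 39% > 38%; LTV 61% ≤ 100%; employment 67 ≥ 6 mo; reserves 14.0 ≥ 2 mo → does not qualify.
Qualifying: Option A, Option B. Lowest rate is 5.68% → Option A.

Option A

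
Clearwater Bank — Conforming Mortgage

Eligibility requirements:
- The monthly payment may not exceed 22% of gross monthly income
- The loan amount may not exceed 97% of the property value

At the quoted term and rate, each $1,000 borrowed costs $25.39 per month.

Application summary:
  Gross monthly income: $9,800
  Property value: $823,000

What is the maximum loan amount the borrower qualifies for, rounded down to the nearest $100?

Payment cap: 22% × $9,800 = $2,156/month.
At $25.39 per $1,000, that supports 2,156/25.39 × 1,000 ≈ $84,915 → $84,900.
LTV cap: 97% × $823,000 = $798,310 → $798,300.
Binding constraint: payment-to-income.

$84,900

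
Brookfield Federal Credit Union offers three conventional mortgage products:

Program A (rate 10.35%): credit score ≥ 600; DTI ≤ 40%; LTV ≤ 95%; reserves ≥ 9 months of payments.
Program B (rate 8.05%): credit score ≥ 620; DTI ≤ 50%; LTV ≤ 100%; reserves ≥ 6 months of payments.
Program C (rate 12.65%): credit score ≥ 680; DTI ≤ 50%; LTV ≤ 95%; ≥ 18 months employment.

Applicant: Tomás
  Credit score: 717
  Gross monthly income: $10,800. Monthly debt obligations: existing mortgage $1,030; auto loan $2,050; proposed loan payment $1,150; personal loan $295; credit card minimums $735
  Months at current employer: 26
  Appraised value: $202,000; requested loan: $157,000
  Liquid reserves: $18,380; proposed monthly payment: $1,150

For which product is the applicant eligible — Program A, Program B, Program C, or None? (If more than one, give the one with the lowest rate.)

Program B

Total debts = (1,030 + 2,050 + 1,150 + 295 + 735) = 5,260; DTI = 5,260/10,800 = 48.7%.
LTV = 157,000/202,000 = 77.7%.
Reserves = 18,380/1,150 = 16.0 months.
Program A: score 717 ≥ 600; DTI 48.7% > 40%; LTV 77.7% ≤ 95%; reserves 16.0 ≥ 9 mo → does not qualify.
Program B: score 717 ≥ 620; DTI 48.7% ≤ 50%; LTV 77.7% ≤ 100%; reserves 16.0 ≥ 6 mo → qualifies.
Program C: score 717 ≥ 680; DTI 48.7% ≤ 50%; LTV 77.7% ≤ 95%; employment 26 ≥ 18 mo → qualifies.
Qualifying: Program B, Program C. Lowest rate is 8.05% → Program B.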